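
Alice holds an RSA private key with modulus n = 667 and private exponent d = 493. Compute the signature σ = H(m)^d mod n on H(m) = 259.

269

Squares mod 667: (H(m))^1≡259, (H(m))^2≡381, (H(m))^4≡422, (H(m))^8≡662, (H(m))^16≡25, (H(m))^32≡625, (H(m))^64≡430, (H(m))^128≡141, (H(m))^256≡538
493 = 256 + 128 + 64 + 32 + 8 + 4 + 1, so (H(m))^493 ≡ 538·141·430·625·662·422·259 ≡ 269 (mod 667)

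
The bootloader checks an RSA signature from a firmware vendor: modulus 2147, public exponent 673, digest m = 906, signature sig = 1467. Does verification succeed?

fails

sig^2 ≡ 1467^2 = 2152089 ≡ 795
sig^4 ≡ 795^2 = 632025 ≡ 807
sig^8 ≡ 807^2 = 651249 ≡ 708
sig^16 ≡ 708^2 = 501264 ≡ 1013
sig^32 ≡ 1013^2 = 1026169 ≡ 2050
sig^64 ≡ 2050^2 = 4202500 ≡ 821
sig^128 ≡ 821^2 = 674041 ≡ 2030
sig^256 ≡ 2030^2 = 4120900 ≡ 807
sig^512 ≡ 807^2 = 651249 ≡ 708
673 = 512 + 128 + 32 + 1, so sig^673 ≡ 708·2030·2050·1467 ≡ 1241 (mod 2147)
The recovered value 1241 does not match the digest 906.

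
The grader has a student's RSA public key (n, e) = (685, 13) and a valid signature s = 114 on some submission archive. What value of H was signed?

329

Squares mod 685: s^1≡114, s^2≡666, s^4≡361, s^8≡171
13 = 8 + 4 + 1, so s^13 ≡ 171·361·114 ≡ 329 (mod 685)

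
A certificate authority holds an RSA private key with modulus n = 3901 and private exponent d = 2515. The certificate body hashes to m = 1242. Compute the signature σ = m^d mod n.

3475

m^2515 mod 3901 = 3475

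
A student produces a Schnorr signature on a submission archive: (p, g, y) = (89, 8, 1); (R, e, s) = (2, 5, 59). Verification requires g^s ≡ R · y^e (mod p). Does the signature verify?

verifies

g^s mod p:
8^2 = 64
8^4 ≡ 64^2 = 4096 ≡ 2
8^8 ≡ 2^2 = 4
8^16 ≡ 4^2 = 16
8^32 ≡ 16^2 = 256 ≡ 78
59 = 32 + 16 + 8 + 2 + 1, so 8^59 ≡ 78·16·4·64·8 ≡ 2 (mod 89)
R · y^e mod p:
1^2 = 1
1^4 ≡ 1^2 = 1
5 = 4 + 1, so 1^5 ≡ 1·1 ≡ 1 (mod 89)
2·1 = 2 ≡ 2 (mod 89)
2 ≡ 2 (mod 89); signature holds.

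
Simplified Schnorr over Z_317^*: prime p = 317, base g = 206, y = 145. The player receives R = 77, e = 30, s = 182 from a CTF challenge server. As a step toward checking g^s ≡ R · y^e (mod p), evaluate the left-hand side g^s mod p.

124

206^182 mod 317 = 124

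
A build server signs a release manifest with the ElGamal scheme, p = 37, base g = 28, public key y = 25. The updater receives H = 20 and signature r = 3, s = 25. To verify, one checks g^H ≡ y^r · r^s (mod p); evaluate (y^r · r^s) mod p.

25^2 = 625 ≡ 33
3 = 2 + 1, so 25^3 ≡ 33·25 ≡ 11 (mod 37)
3^2 = 9
3^4 ≡ 9^2 = 81 ≡ 7
3^8 ≡ 7^2 = 49 ≡ 12
3^16 ≡ 12^2 = 144 ≡ 33
25 = 16 + 8 + 1, so 3^25 ≡ 33·12·3 ≡ 4 (mod 37)
y^r · r^s ≡ 11·4 = 44 ≡ 7 (mod 37)

7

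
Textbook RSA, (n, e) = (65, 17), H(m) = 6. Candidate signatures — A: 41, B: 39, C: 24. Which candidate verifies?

Candidate A: Squares mod 65: 41^1≡41, 41^2≡56, 41^4≡16, 41^8≡61, 41^16≡16; 17 = 16 + 1, so 41^17 ≡ 16·41 ≡ 6 (mod 65)
  → matches H(m) = 6
Candidate B: Squares mod 65: 39^1≡39, 39^2≡26, 39^4≡26, 39^8≡26, 39^16≡26; 17 = 16 + 1, so 39^17 ≡ 26·39 ≡ 39 (mod 65)
Candidate C: Squares mod 65: 24^1≡24, 24^2≡56, 24^4≡16, 24^8≡61, 24^16≡16; 17 = 16 + 1, so 24^17 ≡ 16·24 ≡ 59 (mod 65)

A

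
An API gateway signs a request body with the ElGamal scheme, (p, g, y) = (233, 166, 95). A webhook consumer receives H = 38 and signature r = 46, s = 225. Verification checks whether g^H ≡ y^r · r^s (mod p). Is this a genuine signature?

forged

Left side g^H mod p:
166^2 = 27556 ≡ 62
166^4 ≡ 62^2 = 3844 ≡ 116
166^8 ≡ 116^2 = 13456 ≡ 175
166^16 ≡ 175^2 = 30625 ≡ 102
166^32 ≡ 102^2 = 10404 ≡ 152
38 = 32 + 4 + 2, so 166^38 ≡ 152·116·62 ≡ 181 (mod 233)
Right side y^r · r^s mod p:
95^2 = 9025 ≡ 171
95^4 ≡ 171^2 = 29241 ≡ 116
95^8 ≡ 116^2 = 13456 ≡ 175
95^16 ≡ 175^2 = 30625 ≡ 102
95^32 ≡ 102^2 = 10404 ≡ 152
46 = 32 + 8 + 4 + 2, so 95^46 ≡ 152·175·116·171 ≡ 13 (mod 233)
46^2 = 2116 ≡ 19
46^4 ≡ 19^2 = 361 ≡ 128
46^8 ≡ 128^2 = 16384 ≡ 74
46^16 ≡ 74^2 = 5476 ≡ 117
46^32 ≡ 117^2 = 13689 ≡ 175
46^64 ≡ 175^2 = 30625 ≡ 102
46^128 ≡ 102^2 = 10404 ≡ 152
225 = 128 + 64 + 32 + 1, so 46^225 ≡ 152·102·175·46 ≡ 51 (mod 233)
13·51 = 663 ≡ 197 (mod 233)
181 ≠ 197, so verification fails.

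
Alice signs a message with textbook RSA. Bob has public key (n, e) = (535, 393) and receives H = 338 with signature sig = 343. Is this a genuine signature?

Squares mod 535: sig^1≡343, sig^2≡484, sig^4≡461, sig^8≡126, sig^16≡361, sig^32≡316, sig^64≡346, sig^128≡411, sig^256≡396
393 = 256 + 128 + 8 + 1, so sig^393 ≡ 396·411·126·343 ≡ 338 (mod 535)
338 = H, so the signature checks out.

genuine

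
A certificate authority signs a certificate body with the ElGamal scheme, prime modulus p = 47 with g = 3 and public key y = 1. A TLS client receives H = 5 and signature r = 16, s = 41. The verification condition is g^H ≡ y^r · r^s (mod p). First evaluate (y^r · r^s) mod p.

8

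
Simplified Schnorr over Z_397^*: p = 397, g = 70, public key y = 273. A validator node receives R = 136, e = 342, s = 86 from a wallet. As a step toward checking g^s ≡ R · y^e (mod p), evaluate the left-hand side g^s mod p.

Squares mod 397: 70^1≡70, 70^2≡136, 70^4≡234, 70^8≡367, 70^16≡106, 70^32≡120, 70^64≡108
86 = 64 + 16 + 4 + 2, so 70^86 ≡ 108·106·234·136 ≡ 207 (mod 397)

207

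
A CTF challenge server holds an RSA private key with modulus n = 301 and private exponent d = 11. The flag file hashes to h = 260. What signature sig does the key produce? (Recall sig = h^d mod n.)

h^2 ≡ 260^2 = 67600 ≡ 176
h^4 ≡ 176^2 = 30976 ≡ 274
h^8 ≡ 274^2 = 75076 ≡ 127
11 = 8 + 2 + 1, so h^11 ≡ 127·176·260 ≡ 113 (mod 301)

113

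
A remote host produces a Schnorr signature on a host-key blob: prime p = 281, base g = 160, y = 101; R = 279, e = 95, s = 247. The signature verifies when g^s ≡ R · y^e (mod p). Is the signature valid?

g^s mod p:
160^2 = 25600 ≡ 29
160^4 ≡ 29^2 = 841 ≡ 279
160^8 ≡ 279^2 = 77841 ≡ 4
160^16 ≡ 4^2 = 16
160^32 ≡ 16^2 = 256
160^64 ≡ 256^2 = 65536 ≡ 63
160^128 ≡ 63^2 = 3969 ≡ 35
247 = 128 + 64 + 32 + 16 + 4 + 2 + 1, so 160^247 ≡ 35·63·256·16·279·29·160 ≡ 149 (mod 281)
R · y^e mod p:
101^2 = 10201 ≡ 85
101^4 ≡ 85^2 = 7225 ≡ 200
101^8 ≡ 200^2 = 40000 ≡ 98
101^16 ≡ 98^2 = 9604 ≡ 50
101^32 ≡ 50^2 = 2500 ≡ 252
101^64 ≡ 252^2 = 63504 ≡ 279
95 = 64 + 16 + 8 + 4 + 2 + 1, so 101^95 ≡ 279·50·98·200·85·101 ≡ 59 (mod 281)
279·59 = 16461 ≡ 163 (mod 281)
149 ≠ 163; the check fails.

invalid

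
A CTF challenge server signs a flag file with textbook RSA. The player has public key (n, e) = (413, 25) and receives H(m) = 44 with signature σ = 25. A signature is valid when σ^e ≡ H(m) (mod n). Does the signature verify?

does not verify

σ^2 ≡ 25^2 = 625 ≡ 212
σ^4 ≡ 212^2 = 44944 ≡ 340
σ^8 ≡ 340^2 = 115600 ≡ 373
σ^16 ≡ 373^2 = 139129 ≡ 361
25 = 16 + 8 + 1, so σ^25 ≡ 361·373·25 ≡ 375 (mod 413)
The recovered value 375 does not match the digest 44.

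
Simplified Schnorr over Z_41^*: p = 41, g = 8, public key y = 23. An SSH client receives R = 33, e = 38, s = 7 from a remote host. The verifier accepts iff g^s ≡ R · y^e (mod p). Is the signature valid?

g^s mod p:
8^2 = 64 ≡ 23
8^4 ≡ 23^2 = 529 ≡ 37
7 = 4 + 2 + 1, so 8^7 ≡ 37·23·8 ≡ 2 (mod 41)
R · y^e mod p:
23^2 = 529 ≡ 37
23^4 ≡ 37^2 = 1369 ≡ 16
23^8 ≡ 16^2 = 256 ≡ 10
23^16 ≡ 10^2 = 100 ≡ 18
23^32 ≡ 18^2 = 324 ≡ 37
38 = 32 + 4 + 2, so 23^38 ≡ 37·16·37 ≡ 10 (mod 41)
33·10 = 330 ≡ 2 (mod 41)
2 ≡ 2 (mod 41); signature holds.

valid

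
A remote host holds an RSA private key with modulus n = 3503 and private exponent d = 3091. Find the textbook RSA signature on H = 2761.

Squares mod 3503: H^1≡2761, H^2≡593, H^4≡1349, H^8≡1744, H^16≡932, H^32≡3383, H^64≡388, H^128≡3418, H^256≡219, H^512≡2422, H^1024≡2062, H^2048≡2705
3091 = 2048 + 1024 + 16 + 2 + 1, so H^3091 ≡ 2705·2062·932·593·2761 ≡ 219 (mod 3503)

219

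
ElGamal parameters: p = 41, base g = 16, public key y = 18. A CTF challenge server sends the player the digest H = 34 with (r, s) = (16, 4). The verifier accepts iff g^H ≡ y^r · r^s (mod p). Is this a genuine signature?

forged

Left side g^H mod p:
16^2 = 256 ≡ 10
16^4 ≡ 10^2 = 100 ≡ 18
16^8 ≡ 18^2 = 324 ≡ 37
16^16 ≡ 37^2 = 1369 ≡ 16
16^32 ≡ 16^2 = 256 ≡ 10
34 = 32 + 2, so 16^34 ≡ 10·10 ≡ 18 (mod 41)
Right side y^r · r^s mod p:
18^2 = 324 ≡ 37
18^4 ≡ 37^2 = 1369 ≡ 16
18^8 ≡ 16^2 = 256 ≡ 10
18^16 ≡ 10^2 = 100 ≡ 18
16^2 = 256 ≡ 10
16^4 ≡ 10^2 = 100 ≡ 18
18·18 = 324 ≡ 37 (mod 41)
18 ≠ 37, so verification fails.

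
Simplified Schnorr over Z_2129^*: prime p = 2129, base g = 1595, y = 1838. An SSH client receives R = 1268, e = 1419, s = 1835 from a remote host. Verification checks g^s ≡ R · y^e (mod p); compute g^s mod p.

1595^2 = 2544025 ≡ 1999
1595^4 ≡ 1999^2 = 3996001 ≡ 1997
1595^8 ≡ 1997^2 = 3988009 ≡ 392
1595^16 ≡ 392^2 = 153664 ≡ 376
1595^32 ≡ 376^2 = 141376 ≡ 862
1595^64 ≡ 862^2 = 743044 ≡ 23
1595^128 ≡ 23^2 = 529
1595^256 ≡ 529^2 = 279841 ≡ 942
1595^512 ≡ 942^2 = 887364 ≡ 1700
1595^1024 ≡ 1700^2 = 2890000 ≡ 947
1835 = 1024 + 512 + 256 + 32 + 8 + 2 + 1, so 1595^1835 ≡ 947·1700·942·862·392·1999·1595 ≡ 1891 (mod 2129)

1891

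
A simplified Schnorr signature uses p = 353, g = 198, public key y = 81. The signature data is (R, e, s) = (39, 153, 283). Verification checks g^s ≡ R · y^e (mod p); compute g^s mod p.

198^2 = 39204 ≡ 21
198^4 ≡ 21^2 = 441 ≡ 88
198^8 ≡ 88^2 = 7744 ≡ 331
198^16 ≡ 331^2 = 109561 ≡ 131
198^32 ≡ 131^2 = 17161 ≡ 217
198^64 ≡ 217^2 = 47089 ≡ 140
198^128 ≡ 140^2 = 19600 ≡ 185
198^256 ≡ 185^2 = 34225 ≡ 337
283 = 256 + 16 + 8 + 2 + 1, so 198^283 ≡ 337·131·331·21·198 ≡ 334 (mod 353)

334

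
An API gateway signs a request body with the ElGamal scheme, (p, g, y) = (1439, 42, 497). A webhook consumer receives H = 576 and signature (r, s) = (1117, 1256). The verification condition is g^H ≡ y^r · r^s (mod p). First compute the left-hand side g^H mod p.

1233

Squares mod 1439: 42^1≡42, 42^2≡325, 42^4≡578, 42^8≡236, 42^16≡1014, 42^32≡750, 42^64≡1290, 42^128≡616, 42^256≡999, 42^512≡774
576 = 512 + 64, so 42^576 ≡ 774·1290 ≡ 1233 (mod 1439)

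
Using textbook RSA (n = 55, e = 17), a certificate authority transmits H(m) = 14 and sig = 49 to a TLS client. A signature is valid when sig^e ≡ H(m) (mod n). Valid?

yes

Squares mod 55: sig^1≡49, sig^2≡36, sig^4≡31, sig^8≡26, sig^16≡16
17 = 16 + 1, so sig^17 ≡ 16·49 ≡ 14 (mod 55)
Since 14 equals the digest 14, verification succeeds.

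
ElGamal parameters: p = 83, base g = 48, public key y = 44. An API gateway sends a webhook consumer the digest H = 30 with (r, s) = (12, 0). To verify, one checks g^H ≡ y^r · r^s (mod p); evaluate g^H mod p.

61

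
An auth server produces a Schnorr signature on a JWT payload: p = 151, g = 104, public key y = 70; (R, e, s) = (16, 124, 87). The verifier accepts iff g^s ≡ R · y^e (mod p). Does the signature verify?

does not verify

g^s mod p:
104^87 mod 151 = 142
R · y^e mod p:
70^124 mod 151 = 110
16·110 = 1760 ≡ 99 (mod 151)
142 ≠ 99; the check fails.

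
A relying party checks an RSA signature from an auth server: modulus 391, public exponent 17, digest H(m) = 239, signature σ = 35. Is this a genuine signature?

Squares mod 391: σ^1≡35, σ^2≡52, σ^4≡358, σ^8≡307, σ^16≡18
17 = 16 + 1, so σ^17 ≡ 18·35 ≡ 239 (mod 391)
239 = H(m), so the signature checks out.

genuine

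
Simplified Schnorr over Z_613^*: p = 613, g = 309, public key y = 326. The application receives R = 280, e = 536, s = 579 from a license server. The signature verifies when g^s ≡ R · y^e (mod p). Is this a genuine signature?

genuine

g^s mod p:
309^2 = 95481 ≡ 466
309^4 ≡ 466^2 = 217156 ≡ 154
309^8 ≡ 154^2 = 23716 ≡ 422
309^16 ≡ 422^2 = 178084 ≡ 314
309^32 ≡ 314^2 = 98596 ≡ 516
309^64 ≡ 516^2 = 266256 ≡ 214
309^128 ≡ 214^2 = 45796 ≡ 434
309^256 ≡ 434^2 = 188356 ≡ 165
309^512 ≡ 165^2 = 27225 ≡ 253
579 = 512 + 64 + 2 + 1, so 309^579 ≡ 253·214·466·309 ≡ 182 (mod 613)
R · y^e mod p:
326^2 = 106276 ≡ 227
326^4 ≡ 227^2 = 51529 ≡ 37
326^8 ≡ 37^2 = 1369 ≡ 143
326^16 ≡ 143^2 = 20449 ≡ 220
326^32 ≡ 220^2 = 48400 ≡ 586
326^64 ≡ 586^2 = 343396 ≡ 116
326^128 ≡ 116^2 = 13456 ≡ 583
326^256 ≡ 583^2 = 339889 ≡ 287
326^512 ≡ 287^2 = 82369 ≡ 227
536 = 512 + 16 + 8, so 326^536 ≡ 227·220·143 ≡ 583 (mod 613)
280·583 = 163240 ≡ 182 (mod 613)
182 ≡ 182 (mod 613); signature holds.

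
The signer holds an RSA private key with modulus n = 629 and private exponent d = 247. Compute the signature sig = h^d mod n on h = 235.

h^2 ≡ 235^2 = 55225 ≡ 502
h^4 ≡ 502^2 = 252004 ≡ 404
h^8 ≡ 404^2 = 163216 ≡ 305
h^16 ≡ 305^2 = 93025 ≡ 562
h^32 ≡ 562^2 = 315844 ≡ 86
h^64 ≡ 86^2 = 7396 ≡ 477
h^128 ≡ 477^2 = 227529 ≡ 460
247 = 128 + 64 + 32 + 16 + 4 + 2 + 1, so h^247 ≡ 460·477·86·562·404·502·235 ≡ 499 (mod 629)

499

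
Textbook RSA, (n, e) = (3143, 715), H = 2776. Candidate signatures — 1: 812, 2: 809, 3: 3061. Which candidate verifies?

2

Candidate 1: Squares mod 3143: 812^1≡812, 812^2≡2457, 812^4≡2289, 812^8≡140, 812^16≡742, 812^32≡539, 812^64≡1365, 812^128≡2569, 812^256≡2604, 812^512≡1365; 715 = 512 + 128 + 64 + 8 + 2 + 1, so 812^715 ≡ 1365·2569·1365·140·2457·812 ≡ 1330 (mod 3143)
Candidate 2: Squares mod 3143: 809^1≡809, 809^2≡737, 809^4≡2573, 809^8≡1171, 809^16≡893, 809^32≡2270, 809^64≡1523, 809^128≡3138, 809^256≡25, 809^512≡625; 715 = 512 + 128 + 64 + 8 + 2 + 1, so 809^715 ≡ 625·3138·1523·1171·737·809 ≡ 2776 (mod 3143)
  → matches H = 2776
Candidate 3: Squares mod 3143: 3061^1≡3061, 3061^2≡438, 3061^4≡121, 3061^8≡2069, 3061^16≡3138, 3061^32≡25, 3061^64≡625, 3061^128≡893, 3061^256≡2270, 3061^512≡1523; 715 = 512 + 128 + 64 + 8 + 2 + 1, so 3061^715 ≡ 1523·893·625·2069·438·3061 ≡ 3054 (mod 3143)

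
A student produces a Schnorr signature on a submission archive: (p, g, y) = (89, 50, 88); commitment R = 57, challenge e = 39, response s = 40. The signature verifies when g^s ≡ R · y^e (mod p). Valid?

g^s mod p:
50^2 = 2500 ≡ 8
50^4 ≡ 8^2 = 64
50^8 ≡ 64^2 = 4096 ≡ 2
50^16 ≡ 2^2 = 4
50^32 ≡ 4^2 = 16
40 = 32 + 8, so 50^40 ≡ 16·2 ≡ 32 (mod 89)
R · y^e mod p:
88^2 = 7744 ≡ 1
88^4 ≡ 1^2 = 1
88^8 ≡ 1^2 = 1
88^16 ≡ 1^2 = 1
88^32 ≡ 1^2 = 1
39 = 32 + 4 + 2 + 1, so 88^39 ≡ 1·1·1·88 ≡ 88 (mod 89)
57·88 = 5016 ≡ 32 (mod 89)
32 ≡ 32 (mod 89); signature holds.

yes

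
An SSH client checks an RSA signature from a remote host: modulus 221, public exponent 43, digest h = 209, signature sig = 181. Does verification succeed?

fails

sig^2 ≡ 181^2 = 32761 ≡ 53
sig^4 ≡ 53^2 = 2809 ≡ 157
sig^8 ≡ 157^2 = 24649 ≡ 118
sig^16 ≡ 118^2 = 13924 ≡ 1
sig^32 ≡ 1^2 = 1
43 = 32 + 8 + 2 + 1, so sig^43 ≡ 1·118·53·181 ≡ 12 (mod 221)
12 ≠ 209, so verification fails.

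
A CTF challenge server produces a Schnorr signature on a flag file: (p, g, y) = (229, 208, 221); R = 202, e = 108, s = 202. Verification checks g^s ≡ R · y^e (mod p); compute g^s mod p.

176

208^202 mod 229 = 176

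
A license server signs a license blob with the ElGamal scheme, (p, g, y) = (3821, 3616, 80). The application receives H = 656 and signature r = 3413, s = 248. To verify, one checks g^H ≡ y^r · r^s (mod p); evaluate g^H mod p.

3616^2 = 13075456 ≡ 3815
3616^4 ≡ 3815^2 = 14554225 ≡ 36
3616^8 ≡ 36^2 = 1296
3616^16 ≡ 1296^2 = 1679616 ≡ 2197
3616^32 ≡ 2197^2 = 4826809 ≡ 886
3616^64 ≡ 886^2 = 784996 ≡ 1691
3616^128 ≡ 1691^2 = 2859481 ≡ 1373
3616^256 ≡ 1373^2 = 1885129 ≡ 1376
3616^512 ≡ 1376^2 = 1893376 ≡ 1981
656 = 512 + 128 + 16, so 3616^656 ≡ 1981·1373·2197 ≡ 2245 (mod 3821)

2245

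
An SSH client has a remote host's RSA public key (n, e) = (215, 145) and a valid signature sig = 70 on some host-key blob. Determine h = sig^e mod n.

65

Squares mod 215: sig^1≡70, sig^2≡170, sig^4≡90, sig^8≡145, sig^16≡170, sig^32≡90, sig^64≡145, sig^128≡170
145 = 128 + 16 + 1, so sig^145 ≡ 170·170·70 ≡ 65 (mod 215)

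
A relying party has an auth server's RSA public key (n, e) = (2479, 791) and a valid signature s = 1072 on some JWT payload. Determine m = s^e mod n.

1072

s^2 ≡ 1072^2 = 1149184 ≡ 1407
s^4 ≡ 1407^2 = 1979649 ≡ 1407
s^8 ≡ 1407^2 = 1979649 ≡ 1407
s^16 ≡ 1407^2 = 1979649 ≡ 1407
s^32 ≡ 1407^2 = 1979649 ≡ 1407
s^64 ≡ 1407^2 = 1979649 ≡ 1407
s^128 ≡ 1407^2 = 1979649 ≡ 1407
s^256 ≡ 1407^2 = 1979649 ≡ 1407
s^512 ≡ 1407^2 = 1979649 ≡ 1407
791 = 512 + 256 + 16 + 4 + 2 + 1, so s^791 ≡ 1407·1407·1407·1407·1407·1072 ≡ 1072 (mod 2479)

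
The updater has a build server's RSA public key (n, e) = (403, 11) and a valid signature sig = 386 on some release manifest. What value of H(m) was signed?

133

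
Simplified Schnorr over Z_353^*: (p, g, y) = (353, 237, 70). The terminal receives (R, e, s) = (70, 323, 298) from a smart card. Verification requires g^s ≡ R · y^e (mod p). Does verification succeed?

fails

g^s mod p:
237^298 mod 353 = 42
R · y^e mod p:
70^323 mod 353 = 237
70·237 = 16590 ≡ 352 (mod 353)
42 ≠ 352; the check fails.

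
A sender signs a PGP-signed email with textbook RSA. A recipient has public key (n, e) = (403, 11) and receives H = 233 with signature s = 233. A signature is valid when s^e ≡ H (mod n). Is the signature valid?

valid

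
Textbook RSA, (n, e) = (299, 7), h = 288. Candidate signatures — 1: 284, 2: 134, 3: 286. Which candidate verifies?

1

Candidate 1: Squares mod 299: 284^1≡284, 284^2≡225, 284^4≡94; 7 = 4 + 2 + 1, so 284^7 ≡ 94·225·284 ≡ 288 (mod 299)
  → matches h = 288
Candidate 2: Squares mod 299: 134^1≡134, 134^2≡16, 134^4≡256; 7 = 4 + 2 + 1, so 134^7 ≡ 256·16·134 ≡ 199 (mod 299)
Candidate 3: Squares mod 299: 286^1≡286, 286^2≡169, 286^4≡156; 7 = 4 + 2 + 1, so 286^7 ≡ 156·169·286 ≡ 221 (mod 299)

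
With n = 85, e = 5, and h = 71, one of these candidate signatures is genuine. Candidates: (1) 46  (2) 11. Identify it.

Candidate 1: Squares mod 85: 46^1≡46, 46^2≡76, 46^4≡81; 5 = 4 + 1, so 46^5 ≡ 81·46 ≡ 71 (mod 85)
  → matches h = 71
Candidate 2: Squares mod 85: 11^1≡11, 11^2≡36, 11^4≡21; 5 = 4 + 1, so 11^5 ≡ 21·11 ≡ 61 (mod 85)

1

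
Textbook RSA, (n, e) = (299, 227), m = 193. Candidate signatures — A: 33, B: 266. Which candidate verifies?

Candidate A: 33^2 = 1089 ≡ 192; 33^4 ≡ 192^2 = 36864 ≡ 87; 33^8 ≡ 87^2 = 7569 ≡ 94; 33^16 ≡ 94^2 = 8836 ≡ 165; 33^32 ≡ 165^2 = 27225 ≡ 16; 33^64 ≡ 16^2 = 256; 33^128 ≡ 256^2 = 65536 ≡ 55; 227 = 128 + 64 + 32 + 2 + 1, so 33^227 ≡ 55·256·16·192·33 ≡ 106 (mod 299)
Candidate B: 266^2 = 70756 ≡ 192; 266^4 ≡ 192^2 = 36864 ≡ 87; 266^8 ≡ 87^2 = 7569 ≡ 94; 266^16 ≡ 94^2 = 8836 ≡ 165; 266^32 ≡ 165^2 = 27225 ≡ 16; 266^64 ≡ 16^2 = 256; 266^128 ≡ 256^2 = 65536 ≡ 55; 227 = 128 + 64 + 32 + 2 + 1, so 266^227 ≡ 55·256·16·192·266 ≡ 193 (mod 299)
  → matches m = 193

B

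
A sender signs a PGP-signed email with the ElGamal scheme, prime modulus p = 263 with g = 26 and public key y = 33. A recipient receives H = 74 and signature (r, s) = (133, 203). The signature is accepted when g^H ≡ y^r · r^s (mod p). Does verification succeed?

passes

Left side g^H mod p:
Squares mod 263: 26^1≡26, 26^2≡150, 26^4≡145, 26^8≡248, 26^16≡225, 26^32≡129, 26^64≡72
74 = 64 + 8 + 2, so 26^74 ≡ 72·248·150 ≡ 8 (mod 263)
Right side y^r · r^s mod p:
Squares mod 263: 33^1≡33, 33^2≡37, 33^4≡54, 33^8≡23, 33^16≡3, 33^32≡9, 33^64≡81, 33^128≡249
133 = 128 + 4 + 1, so 33^133 ≡ 249·54·33 ≡ 37 (mod 263)
Squares mod 263: 133^1≡133, 133^2≡68, 133^4≡153, 133^8≡2, 133^16≡4, 133^32≡16, 133^64≡256, 133^128≡49
203 = 128 + 64 + 8 + 2 + 1, so 133^203 ≡ 49·256·2·68·133 ≡ 249 (mod 263)
37·249 = 9213 ≡ 8 (mod 263)
8 ≡ 8 (mod 263), so the signature is genuine.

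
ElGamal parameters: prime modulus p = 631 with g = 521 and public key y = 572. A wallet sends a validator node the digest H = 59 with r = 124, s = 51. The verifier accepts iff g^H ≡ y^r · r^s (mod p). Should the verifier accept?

Left side g^H mod p:
521^2 = 271441 ≡ 111
521^4 ≡ 111^2 = 12321 ≡ 332
521^8 ≡ 332^2 = 110224 ≡ 430
521^16 ≡ 430^2 = 184900 ≡ 17
521^32 ≡ 17^2 = 289
59 = 32 + 16 + 8 + 2 + 1, so 521^59 ≡ 289·17·430·111·521 ≡ 189 (mod 631)
Right side y^r · r^s mod p:
572^2 = 327184 ≡ 326
572^4 ≡ 326^2 = 106276 ≡ 268
572^8 ≡ 268^2 = 71824 ≡ 521
572^16 ≡ 521^2 = 271441 ≡ 111
572^32 ≡ 111^2 = 12321 ≡ 332
572^64 ≡ 332^2 = 110224 ≡ 430
124 = 64 + 32 + 16 + 8 + 4, so 572^124 ≡ 430·332·111·521·268 ≡ 624 (mod 631)
124^2 = 15376 ≡ 232
124^4 ≡ 232^2 = 53824 ≡ 189
124^8 ≡ 189^2 = 35721 ≡ 385
124^16 ≡ 385^2 = 148225 ≡ 571
124^32 ≡ 571^2 = 326041 ≡ 445
51 = 32 + 16 + 2 + 1, so 124^51 ≡ 445·571·232·124 ≡ 604 (mod 631)
624·604 = 376896 ≡ 189 (mod 631)
189 ≡ 189 (mod 631), so the signature is genuine.

accept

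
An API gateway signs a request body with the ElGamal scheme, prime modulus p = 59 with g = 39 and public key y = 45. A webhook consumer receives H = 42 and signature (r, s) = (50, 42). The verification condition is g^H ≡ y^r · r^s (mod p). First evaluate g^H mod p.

39^2 = 1521 ≡ 46
39^4 ≡ 46^2 = 2116 ≡ 51
39^8 ≡ 51^2 = 2601 ≡ 5
39^16 ≡ 5^2 = 25
39^32 ≡ 25^2 = 625 ≡ 35
42 = 32 + 8 + 2, so 39^42 ≡ 35·5·46 ≡ 26 (mod 59)

26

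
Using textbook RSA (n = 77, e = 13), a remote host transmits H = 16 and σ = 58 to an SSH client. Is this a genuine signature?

σ^2 ≡ 58^2 = 3364 ≡ 53
σ^4 ≡ 53^2 = 2809 ≡ 37
σ^8 ≡ 37^2 = 1369 ≡ 60
13 = 8 + 4 + 1, so σ^13 ≡ 60·37·58 ≡ 16 (mod 77)
16 = H, so the signature checks out.

genuine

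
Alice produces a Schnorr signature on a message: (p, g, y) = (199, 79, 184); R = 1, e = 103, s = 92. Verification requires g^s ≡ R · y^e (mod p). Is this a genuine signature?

forged

g^s mod p:
Squares mod 199: 79^1≡79, 79^2≡72, 79^4≡10, 79^8≡100, 79^16≡50, 79^32≡112, 79^64≡7
92 = 64 + 16 + 8 + 4, so 79^92 ≡ 7·50·100·10 ≡ 158 (mod 199)
R · y^e mod p:
Squares mod 199: 184^1≡184, 184^2≡26, 184^4≡79, 184^8≡72, 184^16≡10, 184^32≡100, 184^64≡50
103 = 64 + 32 + 4 + 2 + 1, so 184^103 ≡ 50·100·79·26·184 ≡ 79 (mod 199)
1·79 = 79 ≡ 79 (mod 199)
158 ≠ 79; the check fails.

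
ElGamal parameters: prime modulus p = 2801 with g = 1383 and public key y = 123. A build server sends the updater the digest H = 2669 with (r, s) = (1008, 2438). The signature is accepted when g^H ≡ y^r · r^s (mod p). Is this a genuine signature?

forged

Left side g^H mod p:
Squares mod 2801: 1383^1≡1383, 1383^2≡2407, 1383^4≡1181, 1383^8≡2664, 1383^16≡1963, 1383^32≡1994, 1383^64≡1417, 1383^128≡2373, 1383^256≡1119, 1383^512≡114, 1383^1024≡1792, 1383^2048≡1318
2669 = 2048 + 512 + 64 + 32 + 8 + 4 + 1, so 1383^2669 ≡ 1318·114·1417·1994·2664·1181·1383 ≡ 1058 (mod 2801)
Right side y^r · r^s mod p:
Squares mod 2801: 123^1≡123, 123^2≡1124, 123^4≡125, 123^8≡1620, 123^16≡2664, 123^32≡1963, 123^64≡1994, 123^128≡1417, 123^256≡2373, 123^512≡1119
1008 = 512 + 256 + 128 + 64 + 32 + 16, so 123^1008 ≡ 1119·2373·1417·1994·1963·2664 ≡ 1369 (mod 2801)
Squares mod 2801: 1008^1≡1008, 1008^2≡2102, 1008^4≡1227, 1008^8≡1392, 1008^16≡2173, 1008^32≡2244, 1008^64≡2139, 1008^128≡1288, 1008^256≡752, 1008^512≡2503, 1008^1024≡1973, 1008^2048≡2140
2438 = 2048 + 256 + 128 + 4 + 2, so 1008^2438 ≡ 2140·752·1288·1227·2102 ≡ 879 (mod 2801)
1369·879 = 1203351 ≡ 1722 (mod 2801)
1058 ≠ 1722, so verification fails.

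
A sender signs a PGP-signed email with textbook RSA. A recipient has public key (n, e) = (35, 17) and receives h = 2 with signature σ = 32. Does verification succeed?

passes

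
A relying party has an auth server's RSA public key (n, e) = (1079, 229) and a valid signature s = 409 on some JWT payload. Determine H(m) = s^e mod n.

s^2 ≡ 409^2 = 167281 ≡ 36
s^4 ≡ 36^2 = 1296 ≡ 217
s^8 ≡ 217^2 = 47089 ≡ 692
s^16 ≡ 692^2 = 478864 ≡ 867
s^32 ≡ 867^2 = 751689 ≡ 705
s^64 ≡ 705^2 = 497025 ≡ 685
s^128 ≡ 685^2 = 469225 ≡ 939
229 = 128 + 64 + 32 + 4 + 1, so s^229 ≡ 939·685·705·217·409 ≡ 123 (mod 1079)

123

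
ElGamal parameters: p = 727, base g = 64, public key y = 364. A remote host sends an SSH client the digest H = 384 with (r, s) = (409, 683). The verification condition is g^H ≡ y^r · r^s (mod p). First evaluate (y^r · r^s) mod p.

32

Squares mod 727: 364^1≡364, 364^2≡182, 364^4≡409, 364^8≡71, 364^16≡679, 364^32≡123, 364^64≡589, 364^128≡142, 364^256≡535
409 = 256 + 128 + 16 + 8 + 1, so 364^409 ≡ 535·142·679·71·364 ≡ 375 (mod 727)
Squares mod 727: 409^1≡409, 409^2≡71, 409^4≡679, 409^8≡123, 409^16≡589, 409^32≡142, 409^64≡535, 409^128≡514, 409^256≡295, 409^512≡512
683 = 512 + 128 + 32 + 8 + 2 + 1, so 409^683 ≡ 512·514·142·123·71·409 ≡ 66 (mod 727)
y^r · r^s ≡ 375·66 = 24750 ≡ 32 (mod 727)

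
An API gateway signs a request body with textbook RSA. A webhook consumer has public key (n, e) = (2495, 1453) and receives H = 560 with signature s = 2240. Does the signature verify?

s^2 ≡ 2240^2 = 5017600 ≡ 155
s^4 ≡ 155^2 = 24025 ≡ 1570
s^8 ≡ 1570^2 = 2464900 ≡ 2335
s^16 ≡ 2335^2 = 5452225 ≡ 650
s^32 ≡ 650^2 = 422500 ≡ 845
s^64 ≡ 845^2 = 714025 ≡ 455
s^128 ≡ 455^2 = 207025 ≡ 2435
s^256 ≡ 2435^2 = 5929225 ≡ 1105
s^512 ≡ 1105^2 = 1221025 ≡ 970
s^1024 ≡ 970^2 = 940900 ≡ 285
1453 = 1024 + 256 + 128 + 32 + 8 + 4 + 1, so s^1453 ≡ 285·1105·2435·845·2335·1570·2240 ≡ 560 (mod 2495)
Since 560 equals the digest 560, verification succeeds.

verifies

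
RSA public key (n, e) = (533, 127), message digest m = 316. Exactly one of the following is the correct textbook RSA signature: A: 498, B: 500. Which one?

Candidate A: 498^2 = 248004 ≡ 159; 498^4 ≡ 159^2 = 25281 ≡ 230; 498^8 ≡ 230^2 = 52900 ≡ 133; 498^16 ≡ 133^2 = 17689 ≡ 100; 498^32 ≡ 100^2 = 10000 ≡ 406; 498^64 ≡ 406^2 = 164836 ≡ 139; 127 = 64 + 32 + 16 + 8 + 4 + 2 + 1, so 498^127 ≡ 139·406·100·133·230·159·498 ≡ 316 (mod 533)
  → matches m = 316
Candidate B: 500^2 = 250000 ≡ 23; 500^4 ≡ 23^2 = 529; 500^8 ≡ 529^2 = 279841 ≡ 16; 500^16 ≡ 16^2 = 256; 500^32 ≡ 256^2 = 65536 ≡ 510; 500^64 ≡ 510^2 = 260100 ≡ 529; 127 = 64 + 32 + 16 + 8 + 4 + 2 + 1, so 500^127 ≡ 529·510·256·16·529·23·500 ≡ 371 (mod 533)

A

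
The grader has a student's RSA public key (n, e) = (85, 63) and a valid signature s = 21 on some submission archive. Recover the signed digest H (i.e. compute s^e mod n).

81

Squares mod 85: s^1≡21, s^2≡16, s^4≡1, s^8≡1, s^16≡1, s^32≡1
63 = 32 + 16 + 8 + 4 + 2 + 1, so s^63 ≡ 1·1·1·1·16·21 ≡ 81 (mod 85)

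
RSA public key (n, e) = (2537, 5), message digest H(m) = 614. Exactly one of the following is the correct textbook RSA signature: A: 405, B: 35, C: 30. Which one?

Candidate A: Squares mod 2537: 405^1≡405, 405^2≡1657, 405^4≡615; 5 = 4 + 1, so 405^5 ≡ 615·405 ≡ 449 (mod 2537)
Candidate B: Squares mod 2537: 35^1≡35, 35^2≡1225, 35^4≡1258; 5 = 4 + 1, so 35^5 ≡ 1258·35 ≡ 901 (mod 2537)
Candidate C: Squares mod 2537: 30^1≡30, 30^2≡900, 30^4≡697; 5 = 4 + 1, so 30^5 ≡ 697·30 ≡ 614 (mod 2537)
  → matches H(m) = 614

C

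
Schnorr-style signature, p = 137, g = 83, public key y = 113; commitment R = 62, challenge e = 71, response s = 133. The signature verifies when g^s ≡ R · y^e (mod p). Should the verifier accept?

reject

g^s mod p:
83^133 mod 137 = 94
R · y^e mod p:
113^71 mod 137 = 124
62·124 = 7688 ≡ 16 (mod 137)
94 ≠ 16; the check fails.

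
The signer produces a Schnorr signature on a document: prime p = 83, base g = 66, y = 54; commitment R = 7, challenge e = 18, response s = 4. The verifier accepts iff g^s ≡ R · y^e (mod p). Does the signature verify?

verifies

g^s mod p:
66^2 = 4356 ≡ 40
66^4 ≡ 40^2 = 1600 ≡ 23
R · y^e mod p:
54^2 = 2916 ≡ 11
54^4 ≡ 11^2 = 121 ≡ 38
54^8 ≡ 38^2 = 1444 ≡ 33
54^16 ≡ 33^2 = 1089 ≡ 10
18 = 16 + 2, so 54^18 ≡ 10·11 ≡ 27 (mod 83)
7·27 = 189 ≡ 23 (mod 83)
23 ≡ 23 (mod 83); signature holds.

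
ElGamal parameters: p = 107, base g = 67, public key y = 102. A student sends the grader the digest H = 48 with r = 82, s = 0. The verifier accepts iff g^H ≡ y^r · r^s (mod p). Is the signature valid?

invalid

Left side g^H mod p:
67^2 = 4489 ≡ 102
67^4 ≡ 102^2 = 10404 ≡ 25
67^8 ≡ 25^2 = 625 ≡ 90
67^16 ≡ 90^2 = 8100 ≡ 75
67^32 ≡ 75^2 = 5625 ≡ 61
48 = 32 + 16, so 67^48 ≡ 61·75 ≡ 81 (mod 107)
Right side y^r · r^s mod p:
102^2 = 10404 ≡ 25
102^4 ≡ 25^2 = 625 ≡ 90
102^8 ≡ 90^2 = 8100 ≡ 75
102^16 ≡ 75^2 = 5625 ≡ 61
102^32 ≡ 61^2 = 3721 ≡ 83
102^64 ≡ 83^2 = 6889 ≡ 41
82 = 64 + 16 + 2, so 102^82 ≡ 41·61·25 ≡ 37 (mod 107)
82^0 mod 107 = 1
37·1 = 37 ≡ 37 (mod 107)
81 ≠ 37, so verification fails.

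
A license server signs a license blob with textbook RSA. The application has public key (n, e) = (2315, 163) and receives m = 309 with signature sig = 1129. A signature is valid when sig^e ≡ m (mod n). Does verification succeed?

sig^2 ≡ 1129^2 = 1274641 ≡ 1391
sig^4 ≡ 1391^2 = 1934881 ≡ 1856
sig^8 ≡ 1856^2 = 3444736 ≡ 16
sig^16 ≡ 16^2 = 256
sig^32 ≡ 256^2 = 65536 ≡ 716
sig^64 ≡ 716^2 = 512656 ≡ 1041
sig^128 ≡ 1041^2 = 1083681 ≡ 261
163 = 128 + 32 + 2 + 1, so sig^163 ≡ 261·716·1391·1129 ≡ 309 (mod 2315)
sig^163 mod 2315 = 309 matches m.

passes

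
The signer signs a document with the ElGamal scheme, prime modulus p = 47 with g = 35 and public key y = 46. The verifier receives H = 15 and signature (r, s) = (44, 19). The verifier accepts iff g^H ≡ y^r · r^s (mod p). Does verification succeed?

Left side g^H mod p:
35^15 mod 47 = 29
Right side y^r · r^s mod p:
46^44 mod 47 = 1
44^19 mod 47 = 29
1·29 = 29 ≡ 29 (mod 47)
29 ≡ 29 (mod 47), so the signature is genuine.

passes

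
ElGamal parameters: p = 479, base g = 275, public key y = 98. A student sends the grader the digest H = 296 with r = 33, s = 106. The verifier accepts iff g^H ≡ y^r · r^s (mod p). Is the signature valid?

invalid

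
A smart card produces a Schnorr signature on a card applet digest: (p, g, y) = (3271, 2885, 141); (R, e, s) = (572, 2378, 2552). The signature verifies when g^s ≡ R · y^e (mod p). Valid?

g^s mod p:
2885^2 = 8323225 ≡ 1801
2885^4 ≡ 1801^2 = 3243601 ≡ 2040
2885^8 ≡ 2040^2 = 4161600 ≡ 888
2885^16 ≡ 888^2 = 788544 ≡ 233
2885^32 ≡ 233^2 = 54289 ≡ 1953
2885^64 ≡ 1953^2 = 3814209 ≡ 223
2885^128 ≡ 223^2 = 49729 ≡ 664
2885^256 ≡ 664^2 = 440896 ≡ 2582
2885^512 ≡ 2582^2 = 6666724 ≡ 426
2885^1024 ≡ 426^2 = 181476 ≡ 1571
2885^2048 ≡ 1571^2 = 2468041 ≡ 1707
2552 = 2048 + 256 + 128 + 64 + 32 + 16 + 8, so 2885^2552 ≡ 1707·2582·664·223·1953·233·888 ≡ 841 (mod 3271)
R · y^e mod p:
141^2 = 19881 ≡ 255
141^4 ≡ 255^2 = 65025 ≡ 2876
141^8 ≡ 2876^2 = 8271376 ≡ 2288
141^16 ≡ 2288^2 = 5234944 ≡ 1344
141^32 ≡ 1344^2 = 1806336 ≡ 744
141^64 ≡ 744^2 = 553536 ≡ 737
141^128 ≡ 737^2 = 543169 ≡ 183
141^256 ≡ 183^2 = 33489 ≡ 779
141^512 ≡ 779^2 = 606841 ≡ 1706
141^1024 ≡ 1706^2 = 2910436 ≡ 2517
141^2048 ≡ 2517^2 = 6335289 ≡ 2633
2378 = 2048 + 256 + 64 + 8 + 2, so 141^2378 ≡ 2633·779·737·2288·255 ≡ 213 (mod 3271)
572·213 = 121836 ≡ 809 (mod 3271)
841 ≠ 809; the check fails.

no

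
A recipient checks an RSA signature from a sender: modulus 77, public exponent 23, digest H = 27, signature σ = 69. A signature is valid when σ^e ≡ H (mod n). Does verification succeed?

Squares mod 77: σ^1≡69, σ^2≡64, σ^4≡15, σ^8≡71, σ^16≡36
23 = 16 + 4 + 2 + 1, so σ^23 ≡ 36·15·64·69 ≡ 27 (mod 77)
27 = H, so the signature checks out.

passes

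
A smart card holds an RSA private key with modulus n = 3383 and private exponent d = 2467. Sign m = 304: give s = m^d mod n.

m^2467 mod 3383 = 247

247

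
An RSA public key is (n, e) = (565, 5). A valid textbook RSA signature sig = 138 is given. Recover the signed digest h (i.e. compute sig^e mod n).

278

sig^2 ≡ 138^2 = 19044 ≡ 399
sig^4 ≡ 399^2 = 159201 ≡ 436
5 = 4 + 1, so sig^5 ≡ 436·138 ≡ 278 (mod 565)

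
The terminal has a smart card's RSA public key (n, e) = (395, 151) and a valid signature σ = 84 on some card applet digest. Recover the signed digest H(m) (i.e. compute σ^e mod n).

σ^151 mod 395 = 9

9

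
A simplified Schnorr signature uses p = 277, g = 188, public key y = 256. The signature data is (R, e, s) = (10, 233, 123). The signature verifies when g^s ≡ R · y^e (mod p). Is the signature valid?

g^s mod p:
188^2 = 35344 ≡ 165
188^4 ≡ 165^2 = 27225 ≡ 79
188^8 ≡ 79^2 = 6241 ≡ 147
188^16 ≡ 147^2 = 21609 ≡ 3
188^32 ≡ 3^2 = 9
188^64 ≡ 9^2 = 81
123 = 64 + 32 + 16 + 8 + 2 + 1, so 188^123 ≡ 81·9·3·147·165·188 ≡ 155 (mod 277)
R · y^e mod p:
256^2 = 65536 ≡ 164
256^4 ≡ 164^2 = 26896 ≡ 27
256^8 ≡ 27^2 = 729 ≡ 175
256^16 ≡ 175^2 = 30625 ≡ 155
256^32 ≡ 155^2 = 24025 ≡ 203
256^64 ≡ 203^2 = 41209 ≡ 213
256^128 ≡ 213^2 = 45369 ≡ 218
233 = 128 + 64 + 32 + 8 + 1, so 256^233 ≡ 218·213·203·175·256 ≡ 157 (mod 277)
10·157 = 1570 ≡ 185 (mod 277)
155 ≠ 185; the check fails.

invalid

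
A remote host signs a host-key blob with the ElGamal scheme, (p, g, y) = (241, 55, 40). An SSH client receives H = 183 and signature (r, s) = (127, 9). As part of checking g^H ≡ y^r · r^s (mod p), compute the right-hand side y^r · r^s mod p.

103

40^2 = 1600 ≡ 154
40^4 ≡ 154^2 = 23716 ≡ 98
40^8 ≡ 98^2 = 9604 ≡ 205
40^16 ≡ 205^2 = 42025 ≡ 91
40^32 ≡ 91^2 = 8281 ≡ 87
40^64 ≡ 87^2 = 7569 ≡ 98
127 = 64 + 32 + 16 + 8 + 4 + 2 + 1, so 40^127 ≡ 98·87·91·205·98·154·40 ≡ 216 (mod 241)
127^2 = 16129 ≡ 223
127^4 ≡ 223^2 = 49729 ≡ 83
127^8 ≡ 83^2 = 6889 ≡ 141
9 = 8 + 1, so 127^9 ≡ 141·127 ≡ 73 (mod 241)
y^r · r^s ≡ 216·73 = 15768 ≡ 103 (mod 241)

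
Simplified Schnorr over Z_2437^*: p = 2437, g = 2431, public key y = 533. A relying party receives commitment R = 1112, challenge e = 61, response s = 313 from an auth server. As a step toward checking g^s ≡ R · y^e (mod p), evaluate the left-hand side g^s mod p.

2189

2431^2 = 5909761 ≡ 36
2431^4 ≡ 36^2 = 1296
2431^8 ≡ 1296^2 = 1679616 ≡ 523
2431^16 ≡ 523^2 = 273529 ≡ 585
2431^32 ≡ 585^2 = 342225 ≡ 1045
2431^64 ≡ 1045^2 = 1092025 ≡ 249
2431^128 ≡ 249^2 = 62001 ≡ 1076
2431^256 ≡ 1076^2 = 1157776 ≡ 201
313 = 256 + 32 + 16 + 8 + 1, so 2431^313 ≡ 201·1045·585·523·2431 ≡ 2189 (mod 2437)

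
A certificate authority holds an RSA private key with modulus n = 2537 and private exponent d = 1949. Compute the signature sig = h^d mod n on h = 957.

2105

h^2 ≡ 957^2 = 915849 ≡ 2529
h^4 ≡ 2529^2 = 6395841 ≡ 64
h^8 ≡ 64^2 = 4096 ≡ 1559
h^16 ≡ 1559^2 = 2430481 ≡ 35
h^32 ≡ 35^2 = 1225
h^64 ≡ 1225^2 = 1500625 ≡ 1258
h^128 ≡ 1258^2 = 1582564 ≡ 2013
h^256 ≡ 2013^2 = 4052169 ≡ 580
h^512 ≡ 580^2 = 336400 ≡ 1516
h^1024 ≡ 1516^2 = 2298256 ≡ 2271
1949 = 1024 + 512 + 256 + 128 + 16 + 8 + 4 + 1, so h^1949 ≡ 2271·1516·580·2013·35·1559·64·957 ≡ 2105 (mod 2537)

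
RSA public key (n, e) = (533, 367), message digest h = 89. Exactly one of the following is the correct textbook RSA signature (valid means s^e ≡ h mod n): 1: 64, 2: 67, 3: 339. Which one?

Candidate 1: Squares mod 533: 64^1≡64, 64^2≡365, 64^4≡508, 64^8≡92, 64^16≡469, 64^32≡365, 64^64≡508, 64^128≡92, 64^256≡469; 367 = 256 + 64 + 32 + 8 + 4 + 2 + 1, so 64^367 ≡ 469·508·365·92·508·365·64 ≡ 168 (mod 533)
Candidate 2: Squares mod 533: 67^1≡67, 67^2≡225, 67^4≡523, 67^8≡100, 67^16≡406, 67^32≡139, 67^64≡133, 67^128≡100, 67^256≡406; 367 = 256 + 64 + 32 + 8 + 4 + 2 + 1, so 67^367 ≡ 406·133·139·100·523·225·67 ≡ 89 (mod 533)
  → matches h = 89
Candidate 3: Squares mod 533: 339^1≡339, 339^2≡326, 339^4≡209, 339^8≡508, 339^16≡92, 339^32≡469, 339^64≡365, 339^128≡508, 339^256≡92; 367 = 256 + 64 + 32 + 8 + 4 + 2 + 1, so 339^367 ≡ 92·365·469·508·209·326·339 ≡ 404 (mod 533)

2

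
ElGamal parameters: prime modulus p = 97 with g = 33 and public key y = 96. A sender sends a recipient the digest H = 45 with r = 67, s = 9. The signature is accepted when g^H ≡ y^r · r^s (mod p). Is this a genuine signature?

Left side g^H mod p:
33^2 = 1089 ≡ 22
33^4 ≡ 22^2 = 484 ≡ 96
33^8 ≡ 96^2 = 9216 ≡ 1
33^16 ≡ 1^2 = 1
33^32 ≡ 1^2 = 1
45 = 32 + 8 + 4 + 1, so 33^45 ≡ 1·1·96·33 ≡ 64 (mod 97)
Right side y^r · r^s mod p:
96^2 = 9216 ≡ 1
96^4 ≡ 1^2 = 1
96^8 ≡ 1^2 = 1
96^16 ≡ 1^2 = 1
96^32 ≡ 1^2 = 1
96^64 ≡ 1^2 = 1
67 = 64 + 2 + 1, so 96^67 ≡ 1·1·96 ≡ 96 (mod 97)
67^2 = 4489 ≡ 27
67^4 ≡ 27^2 = 729 ≡ 50
67^8 ≡ 50^2 = 2500 ≡ 75
9 = 8 + 1, so 67^9 ≡ 75·67 ≡ 78 (mod 97)
96·78 = 7488 ≡ 19 (mod 97)
64 ≠ 19, so verification fails.

forged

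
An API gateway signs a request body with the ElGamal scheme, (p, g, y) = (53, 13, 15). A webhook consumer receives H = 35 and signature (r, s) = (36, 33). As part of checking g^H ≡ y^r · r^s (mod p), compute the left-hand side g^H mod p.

44

13^2 = 169 ≡ 10
13^4 ≡ 10^2 = 100 ≡ 47
13^8 ≡ 47^2 = 2209 ≡ 36
13^16 ≡ 36^2 = 1296 ≡ 24
13^32 ≡ 24^2 = 576 ≡ 46
35 = 32 + 2 + 1, so 13^35 ≡ 46·10·13 ≡ 44 (mod 53)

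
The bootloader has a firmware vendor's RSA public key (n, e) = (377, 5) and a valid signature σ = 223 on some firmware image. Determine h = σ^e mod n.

227

σ^5 mod 377 = 227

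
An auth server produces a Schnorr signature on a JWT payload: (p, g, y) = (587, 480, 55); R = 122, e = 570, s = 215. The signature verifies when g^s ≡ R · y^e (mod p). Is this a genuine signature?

forged

g^s mod p:
480^2 = 230400 ≡ 296
480^4 ≡ 296^2 = 87616 ≡ 153
480^8 ≡ 153^2 = 23409 ≡ 516
480^16 ≡ 516^2 = 266256 ≡ 345
480^32 ≡ 345^2 = 119025 ≡ 451
480^64 ≡ 451^2 = 203401 ≡ 299
480^128 ≡ 299^2 = 89401 ≡ 177
215 = 128 + 64 + 16 + 4 + 2 + 1, so 480^215 ≡ 177·299·345·153·296·480 ≡ 372 (mod 587)
R · y^e mod p:
55^2 = 3025 ≡ 90
55^4 ≡ 90^2 = 8100 ≡ 469
55^8 ≡ 469^2 = 219961 ≡ 423
55^16 ≡ 423^2 = 178929 ≡ 481
55^32 ≡ 481^2 = 231361 ≡ 83
55^64 ≡ 83^2 = 6889 ≡ 432
55^128 ≡ 432^2 = 186624 ≡ 545
55^256 ≡ 545^2 = 297025 ≡ 3
55^512 ≡ 3^2 = 9
570 = 512 + 32 + 16 + 8 + 2, so 55^570 ≡ 9·83·481·423·90 ≡ 515 (mod 587)
122·515 = 62830 ≡ 21 (mod 587)
372 ≠ 21; the check fails.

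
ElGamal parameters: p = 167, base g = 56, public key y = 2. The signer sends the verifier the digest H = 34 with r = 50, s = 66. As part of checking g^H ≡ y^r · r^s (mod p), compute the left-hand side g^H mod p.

157

56^2 = 3136 ≡ 130
56^4 ≡ 130^2 = 16900 ≡ 33
56^8 ≡ 33^2 = 1089 ≡ 87
56^16 ≡ 87^2 = 7569 ≡ 54
56^32 ≡ 54^2 = 2916 ≡ 77
34 = 32 + 2, so 56^34 ≡ 77·130 ≡ 157 (mod 167)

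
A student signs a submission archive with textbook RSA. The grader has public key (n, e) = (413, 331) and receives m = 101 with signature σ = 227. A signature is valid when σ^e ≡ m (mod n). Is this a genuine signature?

σ^331 mod 413 = 101
σ^331 mod 413 = 101 matches m.

genuine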